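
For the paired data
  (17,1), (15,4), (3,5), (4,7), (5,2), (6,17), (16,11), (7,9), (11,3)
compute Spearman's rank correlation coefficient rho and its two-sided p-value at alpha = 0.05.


Step 1: Rank x and y separately (midranks; no ties here).
rank(x): 17->9, 15->7, 3->1, 4->2, 5->3, 6->4, 16->8, 7->5, 11->6
rank(y): 1->1, 4->4, 5->5, 7->6, 2->2, 17->9, 11->8, 9->7, 3->3
Step 2: d_i = R_x(i) - R_y(i); compute d_i^2.
  (9-1)^2=64, (7-4)^2=9, (1-5)^2=16, (2-6)^2=16, (3-2)^2=1, (4-9)^2=25, (8-8)^2=0, (5-7)^2=4, (6-3)^2=9
sum(d^2) = 144.
Step 3: rho = 1 - 6*144 / (9*(9^2 - 1)) = 1 - 864/720 = -0.200000.
Step 4: Under H0, t = rho * sqrt((n-2)/(1-rho^2)) = -0.5401 ~ t(7).
Step 5: Two-sided p-value from the t-distribution with 7 df = 0.605901.
Step 6: alpha = 0.05. fail to reject H0.

rho = -0.2000, p = 0.605901, fail to reject H0 at alpha = 0.05.


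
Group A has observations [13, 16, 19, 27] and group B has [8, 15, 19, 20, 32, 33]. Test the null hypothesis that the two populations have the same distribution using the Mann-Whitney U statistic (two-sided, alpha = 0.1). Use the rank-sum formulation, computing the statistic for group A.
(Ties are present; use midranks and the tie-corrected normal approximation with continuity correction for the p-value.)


Step 1: Combine and sort all 10 observations; assign midranks.
sorted (value, group): (8,Y), (13,X), (15,Y), (16,X), (19,X), (19,Y), (20,Y), (27,X), (32,Y), (33,Y)
ranks: 8->1, 13->2, 15->3, 16->4, 19->5.5, 19->5.5, 20->7, 27->8, 32->9, 33->10
Step 2: Rank sum for X: R1 = 2 + 4 + 5.5 + 8 = 19.5.
Step 3: U_X = R1 - n1(n1+1)/2 = 19.5 - 4*5/2 = 19.5 - 10 = 9.5.
       U_Y = n1*n2 - U_X = 24 - 9.5 = 14.5.
Step 4: Ties are present, so use the tie-corrected normal approximation (with continuity correction) for the p-value.
Step 5: p-value = 0.668870; compare to alpha = 0.1. fail to reject H0.

U_X = 9.5, p = 0.668870, fail to reject H0 at alpha = 0.1.


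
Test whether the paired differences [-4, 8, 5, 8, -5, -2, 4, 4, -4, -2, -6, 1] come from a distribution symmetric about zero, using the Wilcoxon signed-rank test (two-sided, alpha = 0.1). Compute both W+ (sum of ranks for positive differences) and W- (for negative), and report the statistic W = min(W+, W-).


Step 1: Drop any zero differences (none here) and take |d_i|.
|d| = [4, 8, 5, 8, 5, 2, 4, 4, 4, 2, 6, 1]
Step 2: Midrank |d_i| (ties get averaged ranks).
ranks: |4|->5.5, |8|->11.5, |5|->8.5, |8|->11.5, |5|->8.5, |2|->2.5, |4|->5.5, |4|->5.5, |4|->5.5, |2|->2.5, |6|->10, |1|->1
Step 3: Attach original signs; sum ranks with positive sign and with negative sign.
W+ = 11.5 + 8.5 + 11.5 + 5.5 + 5.5 + 1 = 43.5
W- = 5.5 + 8.5 + 2.5 + 5.5 + 2.5 + 10 = 34.5
(Check: W+ + W- = 78 should equal n(n+1)/2 = 78.)
Step 4: Test statistic W = min(W+, W-) = 34.5.
Step 5: Ties in |d|, so use the tie-corrected normal approximation.
        E[W] = n(n+1)/4 = 12*13/4 = 39.
        Tie groups: |d|=2 (t=2), |d|=4 (t=4), |d|=5 (t=2), |d|=8 (t=2); sum(t^3 - t) = 78.
        Var[W] = n(n+1)(2n+1)/24 - sum(t^3-t)/48 = 3900/24 - 78/48 = 160.875.
        z = (W - E[W]) / sqrt(Var[W]) = (34.5 - 39) / 12.6837 = -0.3548.
        Two-sided p = 2*Phi(z) = 0.722749.
Step 6: alpha = 0.1. fail to reject H0.

W+ = 43.5, W- = 34.5, W = min = 34.5, p = 0.722749, fail to reject H0.


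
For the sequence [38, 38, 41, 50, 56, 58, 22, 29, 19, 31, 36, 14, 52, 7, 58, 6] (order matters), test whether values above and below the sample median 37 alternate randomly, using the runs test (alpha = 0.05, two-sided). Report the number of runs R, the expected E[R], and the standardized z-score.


Step 1: Compute median = 37; label A = above, B = below.
Labels in order: AAAAAABBBBBBABAB  (n_A = 8, n_B = 8)
Step 2: Count runs R = 6.
Step 3: Under H0 (random ordering), E[R] = 2*n_A*n_B/(n_A+n_B) + 1 = 2*8*8/16 + 1 = 9.0000.
        Var[R] = 2*n_A*n_B*(2*n_A*n_B - n_A - n_B) / ((n_A+n_B)^2 * (n_A+n_B-1)) = 14336/3840 = 3.7333.
        SD[R] = 1.9322.
Step 4: Continuity-corrected z = (R + 0.5 - E[R]) / SD[R] = (6 + 0.5 - 9.0000) / 1.9322 = -1.2939.
Step 5: Two-sided p-value via normal approximation = 2*(1 - Phi(|z|)) = 0.195709.
Step 6: alpha = 0.05. fail to reject H0.

R = 6, z = -1.2939, p = 0.195709, fail to reject H0.


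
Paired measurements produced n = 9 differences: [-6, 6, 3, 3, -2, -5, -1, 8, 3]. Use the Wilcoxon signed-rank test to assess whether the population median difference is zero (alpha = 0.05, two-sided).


Step 1: Drop any zero differences (none here) and take |d_i|.
|d| = [6, 6, 3, 3, 2, 5, 1, 8, 3]
Step 2: Midrank |d_i| (ties get averaged ranks).
ranks: |6|->7.5, |6|->7.5, |3|->4, |3|->4, |2|->2, |5|->6, |1|->1, |8|->9, |3|->4
Step 3: Attach original signs; sum ranks with positive sign and with negative sign.
W+ = 7.5 + 4 + 4 + 9 + 4 = 28.5
W- = 7.5 + 2 + 6 + 1 = 16.5
(Check: W+ + W- = 45 should equal n(n+1)/2 = 45.)
Step 4: Test statistic W = min(W+, W-) = 16.5.
Step 5: Ties in |d|, so use the tie-corrected normal approximation.
        E[W] = n(n+1)/4 = 9*10/4 = 22.5.
        Tie groups: |d|=3 (t=3), |d|=6 (t=2); sum(t^3 - t) = 30.
        Var[W] = n(n+1)(2n+1)/24 - sum(t^3-t)/48 = 1710/24 - 30/48 = 70.625.
        z = (W - E[W]) / sqrt(Var[W]) = (16.5 - 22.5) / 8.4039 = -0.7140.
        Two-sided p = 2*Phi(z) = 0.475254.
Step 6: alpha = 0.05. fail to reject H0.

W+ = 28.5, W- = 16.5, W = min = 16.5, p = 0.475254, fail to reject H0.


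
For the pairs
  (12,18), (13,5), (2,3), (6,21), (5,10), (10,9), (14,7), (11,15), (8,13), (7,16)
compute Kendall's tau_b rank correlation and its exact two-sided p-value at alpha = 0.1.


Step 1: Enumerate the 45 unordered pairs (i,j) with i<j and classify each by sign(x_j-x_i) * sign(y_j-y_i).
  (1,2):dx=+1,dy=-13->D; (1,3):dx=-10,dy=-15->C; (1,4):dx=-6,dy=+3->D; (1,5):dx=-7,dy=-8->C
  (1,6):dx=-2,dy=-9->C; (1,7):dx=+2,dy=-11->D; (1,8):dx=-1,dy=-3->C; (1,9):dx=-4,dy=-5->C
  (1,10):dx=-5,dy=-2->C; (2,3):dx=-11,dy=-2->C; (2,4):dx=-7,dy=+16->D; (2,5):dx=-8,dy=+5->D
  (2,6):dx=-3,dy=+4->D; (2,7):dx=+1,dy=+2->C; (2,8):dx=-2,dy=+10->D; (2,9):dx=-5,dy=+8->D
  (2,10):dx=-6,dy=+11->D; (3,4):dx=+4,dy=+18->C; (3,5):dx=+3,dy=+7->C; (3,6):dx=+8,dy=+6->C
  (3,7):dx=+12,dy=+4->C; (3,8):dx=+9,dy=+12->C; (3,9):dx=+6,dy=+10->C; (3,10):dx=+5,dy=+13->C
  (4,5):dx=-1,dy=-11->C; (4,6):dx=+4,dy=-12->D; (4,7):dx=+8,dy=-14->D; (4,8):dx=+5,dy=-6->D
  (4,9):dx=+2,dy=-8->D; (4,10):dx=+1,dy=-5->D; (5,6):dx=+5,dy=-1->D; (5,7):dx=+9,dy=-3->D
  (5,8):dx=+6,dy=+5->C; (5,9):dx=+3,dy=+3->C; (5,10):dx=+2,dy=+6->C; (6,7):dx=+4,dy=-2->D
  (6,8):dx=+1,dy=+6->C; (6,9):dx=-2,dy=+4->D; (6,10):dx=-3,dy=+7->D; (7,8):dx=-3,dy=+8->D
  (7,9):dx=-6,dy=+6->D; (7,10):dx=-7,dy=+9->D; (8,9):dx=-3,dy=-2->C; (8,10):dx=-4,dy=+1->D
  (9,10):dx=-1,dy=+3->D
Step 2: C = 21, D = 24, total pairs = 45.
Step 3: tau = (C - D)/(n(n-1)/2) = (21 - 24)/45 = -0.066667.
Step 4: Exact two-sided p-value (enumerate n! = 3628800 permutations of y under H0): p = 0.861801.
Step 5: alpha = 0.1. fail to reject H0.

tau_b = -0.0667 (C=21, D=24), p = 0.861801, fail to reject H0.


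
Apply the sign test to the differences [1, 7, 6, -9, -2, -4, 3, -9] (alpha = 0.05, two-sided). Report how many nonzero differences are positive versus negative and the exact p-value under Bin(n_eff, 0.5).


Step 1: Discard zero differences. Original n = 8; n_eff = number of nonzero differences = 8.
Nonzero differences (with sign): +1, +7, +6, -9, -2, -4, +3, -9
Step 2: Count signs: positive = 4, negative = 4.
Step 3: Under H0: P(positive) = 0.5, so the number of positives S ~ Bin(8, 0.5).
Step 4: Two-sided exact p-value = sum of Bin(8,0.5) probabilities at or below the observed probability = 1.000000.
Step 5: alpha = 0.05. fail to reject H0.

n_eff = 8, pos = 4, neg = 4, p = 1.000000, fail to reject H0.


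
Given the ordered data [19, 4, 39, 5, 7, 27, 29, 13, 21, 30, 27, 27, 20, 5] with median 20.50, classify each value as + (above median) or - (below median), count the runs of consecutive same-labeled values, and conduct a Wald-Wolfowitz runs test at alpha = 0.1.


Step 1: Compute median = 20.50; label A = above, B = below.
Labels in order: BBABBAABAAAABB  (n_A = 7, n_B = 7)
Step 2: Count runs R = 7.
Step 3: Under H0 (random ordering), E[R] = 2*n_A*n_B/(n_A+n_B) + 1 = 2*7*7/14 + 1 = 8.0000.
        Var[R] = 2*n_A*n_B*(2*n_A*n_B - n_A - n_B) / ((n_A+n_B)^2 * (n_A+n_B-1)) = 8232/2548 = 3.2308.
        SD[R] = 1.7974.
Step 4: Continuity-corrected z = (R + 0.5 - E[R]) / SD[R] = (7 + 0.5 - 8.0000) / 1.7974 = -0.2782.
Step 5: Two-sided p-value via normal approximation = 2*(1 - Phi(|z|)) = 0.780879.
Step 6: alpha = 0.1. fail to reject H0.

R = 7, z = -0.2782, p = 0.780879, fail to reject H0.


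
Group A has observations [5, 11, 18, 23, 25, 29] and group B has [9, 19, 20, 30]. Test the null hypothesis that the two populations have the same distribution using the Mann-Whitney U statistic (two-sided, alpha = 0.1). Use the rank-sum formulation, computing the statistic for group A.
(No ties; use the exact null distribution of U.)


Step 1: Combine and sort all 10 observations; assign midranks.
sorted (value, group): (5,X), (9,Y), (11,X), (18,X), (19,Y), (20,Y), (23,X), (25,X), (29,X), (30,Y)
ranks: 5->1, 9->2, 11->3, 18->4, 19->5, 20->6, 23->7, 25->8, 29->9, 30->10
Step 2: Rank sum for X: R1 = 1 + 3 + 4 + 7 + 8 + 9 = 32.
Step 3: U_X = R1 - n1(n1+1)/2 = 32 - 6*7/2 = 32 - 21 = 11.
       U_Y = n1*n2 - U_X = 24 - 11 = 13.
Step 4: No ties, so the exact null distribution of U (based on enumerating the C(10,6) = 210 equally likely rank assignments) gives the two-sided p-value.
Step 5: p-value = 0.914286; compare to alpha = 0.1. fail to reject H0.

U_X = 11, p = 0.914286, fail to reject H0 at alpha = 0.1.


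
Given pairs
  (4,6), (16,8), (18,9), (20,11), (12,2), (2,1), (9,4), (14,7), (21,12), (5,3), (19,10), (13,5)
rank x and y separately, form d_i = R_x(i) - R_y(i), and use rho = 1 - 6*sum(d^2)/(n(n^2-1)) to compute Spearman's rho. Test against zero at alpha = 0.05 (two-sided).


Step 1: Rank x and y separately (midranks; no ties here).
rank(x): 4->2, 16->8, 18->9, 20->11, 12->5, 2->1, 9->4, 14->7, 21->12, 5->3, 19->10, 13->6
rank(y): 6->6, 8->8, 9->9, 11->11, 2->2, 1->1, 4->4, 7->7, 12->12, 3->3, 10->10, 5->5
Step 2: d_i = R_x(i) - R_y(i); compute d_i^2.
  (2-6)^2=16, (8-8)^2=0, (9-9)^2=0, (11-11)^2=0, (5-2)^2=9, (1-1)^2=0, (4-4)^2=0, (7-7)^2=0, (12-12)^2=0, (3-3)^2=0, (10-10)^2=0, (6-5)^2=1
sum(d^2) = 26.
Step 3: rho = 1 - 6*26 / (12*(12^2 - 1)) = 1 - 156/1716 = 0.909091.
Step 4: Under H0, t = rho * sqrt((n-2)/(1-rho^2)) = 6.9007 ~ t(10).
Step 5: Two-sided p-value from the t-distribution with 10 df = 0.000042.
Step 6: alpha = 0.05. reject H0.

rho = 0.9091, p = 0.000042, reject H0 at alpha = 0.05.


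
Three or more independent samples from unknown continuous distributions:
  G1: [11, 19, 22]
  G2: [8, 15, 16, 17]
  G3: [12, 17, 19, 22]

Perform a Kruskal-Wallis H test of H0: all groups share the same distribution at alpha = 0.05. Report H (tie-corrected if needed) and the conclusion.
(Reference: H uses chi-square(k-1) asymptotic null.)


Step 1: Combine all N = 11 observations and assign midranks.
sorted (value, group, rank): (8,G2,1), (11,G1,2), (12,G3,3), (15,G2,4), (16,G2,5), (17,G2,6.5), (17,G3,6.5), (19,G1,8.5), (19,G3,8.5), (22,G1,10.5), (22,G3,10.5)
Step 2: Sum ranks within each group.
R_1 = 21 (n_1 = 3)
R_2 = 16.5 (n_2 = 4)
R_3 = 28.5 (n_3 = 4)
Step 3: H = 12/(N(N+1)) * sum(R_i^2/n_i) - 3(N+1)
     = 12/(11*12) * (21^2/3 + 16.5^2/4 + 28.5^2/4) - 3*12
     = 0.090909 * 418.125 - 36
     = 2.011364.
Step 4: Ties present; correction factor C = 1 - 18/(11^3 - 11) = 0.986364. Corrected H = 2.011364 / 0.986364 = 2.039171.
Step 5: Under H0, H ~ chi^2(2); p-value = 0.360745.
Step 6: alpha = 0.05. fail to reject H0.

H = 2.0392, df = 2, p = 0.360745, fail to reject H0.


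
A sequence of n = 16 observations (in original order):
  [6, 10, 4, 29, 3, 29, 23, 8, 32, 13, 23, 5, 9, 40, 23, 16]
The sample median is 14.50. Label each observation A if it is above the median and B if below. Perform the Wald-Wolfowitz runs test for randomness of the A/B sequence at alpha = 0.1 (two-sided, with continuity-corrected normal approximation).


Step 1: Compute median = 14.50; label A = above, B = below.
Labels in order: BBBABAABABABBAAA  (n_A = 8, n_B = 8)
Step 2: Count runs R = 10.
Step 3: Under H0 (random ordering), E[R] = 2*n_A*n_B/(n_A+n_B) + 1 = 2*8*8/16 + 1 = 9.0000.
        Var[R] = 2*n_A*n_B*(2*n_A*n_B - n_A - n_B) / ((n_A+n_B)^2 * (n_A+n_B-1)) = 14336/3840 = 3.7333.
        SD[R] = 1.9322.
Step 4: Continuity-corrected z = (R - 0.5 - E[R]) / SD[R] = (10 - 0.5 - 9.0000) / 1.9322 = 0.2588.
Step 5: Two-sided p-value via normal approximation = 2*(1 - Phi(|z|)) = 0.795809.
Step 6: alpha = 0.1. fail to reject H0.

R = 10, z = 0.2588, p = 0.795809, fail to reject H0.


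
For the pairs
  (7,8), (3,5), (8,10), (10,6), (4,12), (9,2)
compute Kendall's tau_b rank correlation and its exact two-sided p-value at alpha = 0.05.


Step 1: Enumerate the 15 unordered pairs (i,j) with i<j and classify each by sign(x_j-x_i) * sign(y_j-y_i).
  (1,2):dx=-4,dy=-3->C; (1,3):dx=+1,dy=+2->C; (1,4):dx=+3,dy=-2->D; (1,5):dx=-3,dy=+4->D
  (1,6):dx=+2,dy=-6->D; (2,3):dx=+5,dy=+5->C; (2,4):dx=+7,dy=+1->C; (2,5):dx=+1,dy=+7->C
  (2,6):dx=+6,dy=-3->D; (3,4):dx=+2,dy=-4->D; (3,5):dx=-4,dy=+2->D; (3,6):dx=+1,dy=-8->D
  (4,5):dx=-6,dy=+6->D; (4,6):dx=-1,dy=-4->C; (5,6):dx=+5,dy=-10->D
Step 2: C = 6, D = 9, total pairs = 15.
Step 3: tau = (C - D)/(n(n-1)/2) = (6 - 9)/15 = -0.200000.
Step 4: Exact two-sided p-value (enumerate n! = 720 permutations of y under H0): p = 0.719444.
Step 5: alpha = 0.05. fail to reject H0.

tau_b = -0.2000 (C=6, D=9), p = 0.719444, fail to reject H0.


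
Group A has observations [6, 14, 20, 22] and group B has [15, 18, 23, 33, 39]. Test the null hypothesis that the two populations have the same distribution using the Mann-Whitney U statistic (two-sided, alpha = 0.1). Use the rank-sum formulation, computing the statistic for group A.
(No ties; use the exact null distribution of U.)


Step 1: Combine and sort all 9 observations; assign midranks.
sorted (value, group): (6,X), (14,X), (15,Y), (18,Y), (20,X), (22,X), (23,Y), (33,Y), (39,Y)
ranks: 6->1, 14->2, 15->3, 18->4, 20->5, 22->6, 23->7, 33->8, 39->9
Step 2: Rank sum for X: R1 = 1 + 2 + 5 + 6 = 14.
Step 3: U_X = R1 - n1(n1+1)/2 = 14 - 4*5/2 = 14 - 10 = 4.
       U_Y = n1*n2 - U_X = 20 - 4 = 16.
Step 4: No ties, so the exact null distribution of U (based on enumerating the C(9,4) = 126 equally likely rank assignments) gives the two-sided p-value.
Step 5: p-value = 0.190476; compare to alpha = 0.1. fail to reject H0.

U_X = 4, p = 0.190476, fail to reject H0 at alpha = 0.1.


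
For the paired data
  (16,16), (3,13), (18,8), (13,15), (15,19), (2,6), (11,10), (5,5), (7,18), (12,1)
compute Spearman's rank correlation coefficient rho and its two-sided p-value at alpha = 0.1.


Step 1: Rank x and y separately (midranks; no ties here).
rank(x): 16->9, 3->2, 18->10, 13->7, 15->8, 2->1, 11->5, 5->3, 7->4, 12->6
rank(y): 16->8, 13->6, 8->4, 15->7, 19->10, 6->3, 10->5, 5->2, 18->9, 1->1
Step 2: d_i = R_x(i) - R_y(i); compute d_i^2.
  (9-8)^2=1, (2-6)^2=16, (10-4)^2=36, (7-7)^2=0, (8-10)^2=4, (1-3)^2=4, (5-5)^2=0, (3-2)^2=1, (4-9)^2=25, (6-1)^2=25
sum(d^2) = 112.
Step 3: rho = 1 - 6*112 / (10*(10^2 - 1)) = 1 - 672/990 = 0.321212.
Step 4: Under H0, t = rho * sqrt((n-2)/(1-rho^2)) = 0.9594 ~ t(8).
Step 5: Two-sided p-value from the t-distribution with 8 df = 0.365468.
Step 6: alpha = 0.1. fail to reject H0.

rho = 0.3212, p = 0.365468, fail to reject H0 at alpha = 0.1.


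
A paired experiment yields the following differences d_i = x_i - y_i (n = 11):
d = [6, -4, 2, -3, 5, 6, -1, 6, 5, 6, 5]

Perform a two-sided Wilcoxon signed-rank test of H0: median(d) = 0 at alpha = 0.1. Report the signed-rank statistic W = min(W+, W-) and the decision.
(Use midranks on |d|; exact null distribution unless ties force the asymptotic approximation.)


Step 1: Drop any zero differences (none here) and take |d_i|.
|d| = [6, 4, 2, 3, 5, 6, 1, 6, 5, 6, 5]
Step 2: Midrank |d_i| (ties get averaged ranks).
ranks: |6|->9.5, |4|->4, |2|->2, |3|->3, |5|->6, |6|->9.5, |1|->1, |6|->9.5, |5|->6, |6|->9.5, |5|->6
Step 3: Attach original signs; sum ranks with positive sign and with negative sign.
W+ = 9.5 + 2 + 6 + 9.5 + 9.5 + 6 + 9.5 + 6 = 58
W- = 4 + 3 + 1 = 8
(Check: W+ + W- = 66 should equal n(n+1)/2 = 66.)
Step 4: Test statistic W = min(W+, W-) = 8.
Step 5: Ties in |d|, so use the tie-corrected normal approximation.
        E[W] = n(n+1)/4 = 11*12/4 = 33.
        Tie groups: |d|=5 (t=3), |d|=6 (t=4); sum(t^3 - t) = 84.
        Var[W] = n(n+1)(2n+1)/24 - sum(t^3-t)/48 = 3036/24 - 84/48 = 124.75.
        z = (W - E[W]) / sqrt(Var[W]) = (8 - 33) / 11.1692 = -2.2383.
        Two-sided p = 2*Phi(z) = 0.025201.
Step 6: alpha = 0.1. reject H0.

W+ = 58, W- = 8, W = min = 8, p = 0.025201, reject H0.


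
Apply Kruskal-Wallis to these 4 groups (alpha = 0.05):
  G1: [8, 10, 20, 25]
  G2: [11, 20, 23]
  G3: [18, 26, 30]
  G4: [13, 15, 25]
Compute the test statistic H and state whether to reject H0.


Step 1: Combine all N = 13 observations and assign midranks.
sorted (value, group, rank): (8,G1,1), (10,G1,2), (11,G2,3), (13,G4,4), (15,G4,5), (18,G3,6), (20,G1,7.5), (20,G2,7.5), (23,G2,9), (25,G1,10.5), (25,G4,10.5), (26,G3,12), (30,G3,13)
Step 2: Sum ranks within each group.
R_1 = 21 (n_1 = 4)
R_2 = 19.5 (n_2 = 3)
R_3 = 31 (n_3 = 3)
R_4 = 19.5 (n_4 = 3)
Step 3: H = 12/(N(N+1)) * sum(R_i^2/n_i) - 3(N+1)
     = 12/(13*14) * (21^2/4 + 19.5^2/3 + 31^2/3 + 19.5^2/3) - 3*14
     = 0.065934 * 684.083 - 42
     = 3.104396.
Step 4: Ties present; correction factor C = 1 - 12/(13^3 - 13) = 0.994505. Corrected H = 3.104396 / 0.994505 = 3.121547.
Step 5: Under H0, H ~ chi^2(3); p-value = 0.373262.
Step 6: alpha = 0.05. fail to reject H0.

H = 3.1215, df = 3, p = 0.373262, fail to reject H0.


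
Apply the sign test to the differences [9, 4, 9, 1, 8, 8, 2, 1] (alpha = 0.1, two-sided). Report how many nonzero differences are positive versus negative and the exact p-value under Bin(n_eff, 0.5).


Step 1: Discard zero differences. Original n = 8; n_eff = number of nonzero differences = 8.
Nonzero differences (with sign): +9, +4, +9, +1, +8, +8, +2, +1
Step 2: Count signs: positive = 8, negative = 0.
Step 3: Under H0: P(positive) = 0.5, so the number of positives S ~ Bin(8, 0.5).
Step 4: Two-sided exact p-value = sum of Bin(8,0.5) probabilities at or below the observed probability = 0.007812.
Step 5: alpha = 0.1. reject H0.

n_eff = 8, pos = 8, neg = 0, p = 0.007812, reject H0.


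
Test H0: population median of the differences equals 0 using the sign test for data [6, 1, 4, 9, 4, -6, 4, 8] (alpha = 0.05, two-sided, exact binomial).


Step 1: Discard zero differences. Original n = 8; n_eff = number of nonzero differences = 8.
Nonzero differences (with sign): +6, +1, +4, +9, +4, -6, +4, +8
Step 2: Count signs: positive = 7, negative = 1.
Step 3: Under H0: P(positive) = 0.5, so the number of positives S ~ Bin(8, 0.5).
Step 4: Two-sided exact p-value = sum of Bin(8,0.5) probabilities at or below the observed probability = 0.070312.
Step 5: alpha = 0.05. fail to reject H0.

n_eff = 8, pos = 7, neg = 1, p = 0.070312, fail to reject H0.


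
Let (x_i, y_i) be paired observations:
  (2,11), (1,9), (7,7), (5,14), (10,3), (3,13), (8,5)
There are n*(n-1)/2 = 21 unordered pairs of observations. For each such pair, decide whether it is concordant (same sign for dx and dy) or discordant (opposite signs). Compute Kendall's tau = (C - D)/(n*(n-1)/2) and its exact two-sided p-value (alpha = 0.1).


Step 1: Enumerate the 21 unordered pairs (i,j) with i<j and classify each by sign(x_j-x_i) * sign(y_j-y_i).
  (1,2):dx=-1,dy=-2->C; (1,3):dx=+5,dy=-4->D; (1,4):dx=+3,dy=+3->C; (1,5):dx=+8,dy=-8->D
  (1,6):dx=+1,dy=+2->C; (1,7):dx=+6,dy=-6->D; (2,3):dx=+6,dy=-2->D; (2,4):dx=+4,dy=+5->C
  (2,5):dx=+9,dy=-6->D; (2,6):dx=+2,dy=+4->C; (2,7):dx=+7,dy=-4->D; (3,4):dx=-2,dy=+7->D
  (3,5):dx=+3,dy=-4->D; (3,6):dx=-4,dy=+6->D; (3,7):dx=+1,dy=-2->D; (4,5):dx=+5,dy=-11->D
  (4,6):dx=-2,dy=-1->C; (4,7):dx=+3,dy=-9->D; (5,6):dx=-7,dy=+10->D; (5,7):dx=-2,dy=+2->D
  (6,7):dx=+5,dy=-8->D
Step 2: C = 6, D = 15, total pairs = 21.
Step 3: tau = (C - D)/(n(n-1)/2) = (6 - 15)/21 = -0.428571.
Step 4: Exact two-sided p-value (enumerate n! = 5040 permutations of y under H0): p = 0.238889.
Step 5: alpha = 0.1. fail to reject H0.

tau_b = -0.4286 (C=6, D=15), p = 0.238889, fail to reject H0.


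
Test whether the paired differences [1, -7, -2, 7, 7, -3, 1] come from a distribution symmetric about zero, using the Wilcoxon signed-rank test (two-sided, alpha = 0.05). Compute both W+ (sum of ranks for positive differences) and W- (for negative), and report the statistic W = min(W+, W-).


Step 1: Drop any zero differences (none here) and take |d_i|.
|d| = [1, 7, 2, 7, 7, 3, 1]
Step 2: Midrank |d_i| (ties get averaged ranks).
ranks: |1|->1.5, |7|->6, |2|->3, |7|->6, |7|->6, |3|->4, |1|->1.5
Step 3: Attach original signs; sum ranks with positive sign and with negative sign.
W+ = 1.5 + 6 + 6 + 1.5 = 15
W- = 6 + 3 + 4 = 13
(Check: W+ + W- = 28 should equal n(n+1)/2 = 28.)
Step 4: Test statistic W = min(W+, W-) = 13.
Step 5: Ties in |d|, so use the tie-corrected normal approximation.
        E[W] = n(n+1)/4 = 7*8/4 = 14.
        Tie groups: |d|=1 (t=2), |d|=7 (t=3); sum(t^3 - t) = 30.
        Var[W] = n(n+1)(2n+1)/24 - sum(t^3-t)/48 = 840/24 - 30/48 = 34.375.
        z = (W - E[W]) / sqrt(Var[W]) = (13 - 14) / 5.8630 = -0.1706.
        Two-sided p = 2*Phi(z) = 0.864569.
Step 6: alpha = 0.05. fail to reject H0.

W+ = 15, W- = 13, W = min = 13, p = 0.864569, fail to reject H0.


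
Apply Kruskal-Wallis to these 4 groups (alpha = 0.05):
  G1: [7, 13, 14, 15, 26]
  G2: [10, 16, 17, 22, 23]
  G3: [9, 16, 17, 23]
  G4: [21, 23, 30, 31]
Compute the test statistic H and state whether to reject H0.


Step 1: Combine all N = 18 observations and assign midranks.
sorted (value, group, rank): (7,G1,1), (9,G3,2), (10,G2,3), (13,G1,4), (14,G1,5), (15,G1,6), (16,G2,7.5), (16,G3,7.5), (17,G2,9.5), (17,G3,9.5), (21,G4,11), (22,G2,12), (23,G2,14), (23,G3,14), (23,G4,14), (26,G1,16), (30,G4,17), (31,G4,18)
Step 2: Sum ranks within each group.
R_1 = 32 (n_1 = 5)
R_2 = 46 (n_2 = 5)
R_3 = 33 (n_3 = 4)
R_4 = 60 (n_4 = 4)
Step 3: H = 12/(N(N+1)) * sum(R_i^2/n_i) - 3(N+1)
     = 12/(18*19) * (32^2/5 + 46^2/5 + 33^2/4 + 60^2/4) - 3*19
     = 0.035088 * 1800.25 - 57
     = 6.166667.
Step 4: Ties present; correction factor C = 1 - 36/(18^3 - 18) = 0.993808. Corrected H = 6.166667 / 0.993808 = 6.205088.
Step 5: Under H0, H ~ chi^2(3); p-value = 0.102048.
Step 6: alpha = 0.05. fail to reject H0.

H = 6.2051, df = 3, p = 0.102048, fail to reject H0.


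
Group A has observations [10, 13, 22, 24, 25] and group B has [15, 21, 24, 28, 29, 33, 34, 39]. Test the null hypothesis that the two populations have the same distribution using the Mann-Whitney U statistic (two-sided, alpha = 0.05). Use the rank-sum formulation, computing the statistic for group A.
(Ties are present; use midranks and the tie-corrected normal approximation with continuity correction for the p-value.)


Step 1: Combine and sort all 13 observations; assign midranks.
sorted (value, group): (10,X), (13,X), (15,Y), (21,Y), (22,X), (24,X), (24,Y), (25,X), (28,Y), (29,Y), (33,Y), (34,Y), (39,Y)
ranks: 10->1, 13->2, 15->3, 21->4, 22->5, 24->6.5, 24->6.5, 25->8, 28->9, 29->10, 33->11, 34->12, 39->13
Step 2: Rank sum for X: R1 = 1 + 2 + 5 + 6.5 + 8 = 22.5.
Step 3: U_X = R1 - n1(n1+1)/2 = 22.5 - 5*6/2 = 22.5 - 15 = 7.5.
       U_Y = n1*n2 - U_X = 40 - 7.5 = 32.5.
Step 4: Ties are present, so use the tie-corrected normal approximation (with continuity correction) for the p-value.
Step 5: p-value = 0.078571; compare to alpha = 0.05. fail to reject H0.

U_X = 7.5, p = 0.078571, fail to reject H0 at alpha = 0.05.


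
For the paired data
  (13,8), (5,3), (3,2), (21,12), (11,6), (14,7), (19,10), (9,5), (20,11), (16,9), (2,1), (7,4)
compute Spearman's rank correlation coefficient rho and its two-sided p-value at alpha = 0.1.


Step 1: Rank x and y separately (midranks; no ties here).
rank(x): 13->7, 5->3, 3->2, 21->12, 11->6, 14->8, 19->10, 9->5, 20->11, 16->9, 2->1, 7->4
rank(y): 8->8, 3->3, 2->2, 12->12, 6->6, 7->7, 10->10, 5->5, 11->11, 9->9, 1->1, 4->4
Step 2: d_i = R_x(i) - R_y(i); compute d_i^2.
  (7-8)^2=1, (3-3)^2=0, (2-2)^2=0, (12-12)^2=0, (6-6)^2=0, (8-7)^2=1, (10-10)^2=0, (5-5)^2=0, (11-11)^2=0, (9-9)^2=0, (1-1)^2=0, (4-4)^2=0
sum(d^2) = 2.
Step 3: rho = 1 - 6*2 / (12*(12^2 - 1)) = 1 - 12/1716 = 0.993007.
Step 4: Under H0, t = rho * sqrt((n-2)/(1-rho^2)) = 26.5990 ~ t(10).
Step 5: Two-sided p-value from the t-distribution with 10 df = 0.000000.
Step 6: alpha = 0.1. reject H0.

rho = 0.9930, p = 0.000000, reject H0 at alpha = 0.1.


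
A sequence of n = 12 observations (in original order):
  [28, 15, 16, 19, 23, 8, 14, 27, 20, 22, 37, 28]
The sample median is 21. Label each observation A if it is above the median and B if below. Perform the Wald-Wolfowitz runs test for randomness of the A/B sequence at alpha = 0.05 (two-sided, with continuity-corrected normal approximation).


Step 1: Compute median = 21; label A = above, B = below.
Labels in order: ABBBABBABAAA  (n_A = 6, n_B = 6)
Step 2: Count runs R = 7.
Step 3: Under H0 (random ordering), E[R] = 2*n_A*n_B/(n_A+n_B) + 1 = 2*6*6/12 + 1 = 7.0000.
        Var[R] = 2*n_A*n_B*(2*n_A*n_B - n_A - n_B) / ((n_A+n_B)^2 * (n_A+n_B-1)) = 4320/1584 = 2.7273.
        SD[R] = 1.6514.
Step 4: R = E[R], so z = 0 with no continuity correction.
Step 5: Two-sided p-value via normal approximation = 2*(1 - Phi(|z|)) = 1.000000.
Step 6: alpha = 0.05. fail to reject H0.

R = 7, z = 0.0000, p = 1.000000, fail to reject H0.


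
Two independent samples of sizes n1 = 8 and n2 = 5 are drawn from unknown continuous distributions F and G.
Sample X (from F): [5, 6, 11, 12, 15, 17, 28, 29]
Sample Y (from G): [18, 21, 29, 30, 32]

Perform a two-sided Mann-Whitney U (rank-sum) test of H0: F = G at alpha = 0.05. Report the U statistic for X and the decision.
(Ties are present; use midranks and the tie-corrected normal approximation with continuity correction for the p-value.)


Step 1: Combine and sort all 13 observations; assign midranks.
sorted (value, group): (5,X), (6,X), (11,X), (12,X), (15,X), (17,X), (18,Y), (21,Y), (28,X), (29,X), (29,Y), (30,Y), (32,Y)
ranks: 5->1, 6->2, 11->3, 12->4, 15->5, 17->6, 18->7, 21->8, 28->9, 29->10.5, 29->10.5, 30->12, 32->13
Step 2: Rank sum for X: R1 = 1 + 2 + 3 + 4 + 5 + 6 + 9 + 10.5 = 40.5.
Step 3: U_X = R1 - n1(n1+1)/2 = 40.5 - 8*9/2 = 40.5 - 36 = 4.5.
       U_Y = n1*n2 - U_X = 40 - 4.5 = 35.5.
Step 4: Ties are present, so use the tie-corrected normal approximation (with continuity correction) for the p-value.
Step 5: p-value = 0.027892; compare to alpha = 0.05. reject H0.

U_X = 4.5, p = 0.027892, reject H0 at alpha = 0.05.


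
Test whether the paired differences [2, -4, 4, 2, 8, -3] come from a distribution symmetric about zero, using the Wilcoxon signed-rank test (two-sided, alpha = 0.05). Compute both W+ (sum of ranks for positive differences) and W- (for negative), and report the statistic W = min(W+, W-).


Step 1: Drop any zero differences (none here) and take |d_i|.
|d| = [2, 4, 4, 2, 8, 3]
Step 2: Midrank |d_i| (ties get averaged ranks).
ranks: |2|->1.5, |4|->4.5, |4|->4.5, |2|->1.5, |8|->6, |3|->3
Step 3: Attach original signs; sum ranks with positive sign and with negative sign.
W+ = 1.5 + 4.5 + 1.5 + 6 = 13.5
W- = 4.5 + 3 = 7.5
(Check: W+ + W- = 21 should equal n(n+1)/2 = 21.)
Step 4: Test statistic W = min(W+, W-) = 7.5.
Step 5: Ties in |d|, so use the tie-corrected normal approximation.
        E[W] = n(n+1)/4 = 6*7/4 = 10.5.
        Tie groups: |d|=2 (t=2), |d|=4 (t=2); sum(t^3 - t) = 12.
        Var[W] = n(n+1)(2n+1)/24 - sum(t^3-t)/48 = 546/24 - 12/48 = 22.5.
        z = (W - E[W]) / sqrt(Var[W]) = (7.5 - 10.5) / 4.7434 = -0.6325.
        Two-sided p = 2*Phi(z) = 0.527089.
Step 6: alpha = 0.05. fail to reject H0.

W+ = 13.5, W- = 7.5, W = min = 7.5, p = 0.527089, fail to reject H0.


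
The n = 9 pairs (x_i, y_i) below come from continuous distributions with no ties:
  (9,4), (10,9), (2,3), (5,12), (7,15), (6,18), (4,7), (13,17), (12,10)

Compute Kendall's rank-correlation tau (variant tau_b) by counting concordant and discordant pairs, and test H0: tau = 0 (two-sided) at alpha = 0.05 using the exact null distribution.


Step 1: Enumerate the 36 unordered pairs (i,j) with i<j and classify each by sign(x_j-x_i) * sign(y_j-y_i).
  (1,2):dx=+1,dy=+5->C; (1,3):dx=-7,dy=-1->C; (1,4):dx=-4,dy=+8->D; (1,5):dx=-2,dy=+11->D
  (1,6):dx=-3,dy=+14->D; (1,7):dx=-5,dy=+3->D; (1,8):dx=+4,dy=+13->C; (1,9):dx=+3,dy=+6->C
  (2,3):dx=-8,dy=-6->C; (2,4):dx=-5,dy=+3->D; (2,5):dx=-3,dy=+6->D; (2,6):dx=-4,dy=+9->D
  (2,7):dx=-6,dy=-2->C; (2,8):dx=+3,dy=+8->C; (2,9):dx=+2,dy=+1->C; (3,4):dx=+3,dy=+9->C
  (3,5):dx=+5,dy=+12->C; (3,6):dx=+4,dy=+15->C; (3,7):dx=+2,dy=+4->C; (3,8):dx=+11,dy=+14->C
  (3,9):dx=+10,dy=+7->C; (4,5):dx=+2,dy=+3->C; (4,6):dx=+1,dy=+6->C; (4,7):dx=-1,dy=-5->C
  (4,8):dx=+8,dy=+5->C; (4,9):dx=+7,dy=-2->D; (5,6):dx=-1,dy=+3->D; (5,7):dx=-3,dy=-8->C
  (5,8):dx=+6,dy=+2->C; (5,9):dx=+5,dy=-5->D; (6,7):dx=-2,dy=-11->C; (6,8):dx=+7,dy=-1->D
  (6,9):dx=+6,dy=-8->D; (7,8):dx=+9,dy=+10->C; (7,9):dx=+8,dy=+3->C; (8,9):dx=-1,dy=-7->C
Step 2: C = 24, D = 12, total pairs = 36.
Step 3: tau = (C - D)/(n(n-1)/2) = (24 - 12)/36 = 0.333333.
Step 4: Exact two-sided p-value (enumerate n! = 362880 permutations of y under H0): p = 0.259518.
Step 5: alpha = 0.05. fail to reject H0.

tau_b = 0.3333 (C=24, D=12), p = 0.259518, fail to reject H0.


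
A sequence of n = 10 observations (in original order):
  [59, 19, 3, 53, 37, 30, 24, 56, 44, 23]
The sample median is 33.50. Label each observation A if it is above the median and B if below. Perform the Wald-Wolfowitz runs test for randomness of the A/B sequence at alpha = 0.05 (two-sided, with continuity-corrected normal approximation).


Step 1: Compute median = 33.50; label A = above, B = below.
Labels in order: ABBAABBAAB  (n_A = 5, n_B = 5)
Step 2: Count runs R = 6.
Step 3: Under H0 (random ordering), E[R] = 2*n_A*n_B/(n_A+n_B) + 1 = 2*5*5/10 + 1 = 6.0000.
        Var[R] = 2*n_A*n_B*(2*n_A*n_B - n_A - n_B) / ((n_A+n_B)^2 * (n_A+n_B-1)) = 2000/900 = 2.2222.
        SD[R] = 1.4907.
Step 4: R = E[R], so z = 0 with no continuity correction.
Step 5: Two-sided p-value via normal approximation = 2*(1 - Phi(|z|)) = 1.000000.
Step 6: alpha = 0.05. fail to reject H0.

R = 6, z = 0.0000, p = 1.000000, fail to reject H0.


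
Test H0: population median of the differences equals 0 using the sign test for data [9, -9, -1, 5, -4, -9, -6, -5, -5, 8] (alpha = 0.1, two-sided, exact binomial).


Step 1: Discard zero differences. Original n = 10; n_eff = number of nonzero differences = 10.
Nonzero differences (with sign): +9, -9, -1, +5, -4, -9, -6, -5, -5, +8
Step 2: Count signs: positive = 3, negative = 7.
Step 3: Under H0: P(positive) = 0.5, so the number of positives S ~ Bin(10, 0.5).
Step 4: Two-sided exact p-value = sum of Bin(10,0.5) probabilities at or below the observed probability = 0.343750.
Step 5: alpha = 0.1. fail to reject H0.

n_eff = 10, pos = 3, neg = 7, p = 0.343750, fail to reject H0.


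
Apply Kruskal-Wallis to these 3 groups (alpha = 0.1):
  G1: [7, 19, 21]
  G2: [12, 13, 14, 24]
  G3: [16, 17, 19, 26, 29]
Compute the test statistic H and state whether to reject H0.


Step 1: Combine all N = 12 observations and assign midranks.
sorted (value, group, rank): (7,G1,1), (12,G2,2), (13,G2,3), (14,G2,4), (16,G3,5), (17,G3,6), (19,G1,7.5), (19,G3,7.5), (21,G1,9), (24,G2,10), (26,G3,11), (29,G3,12)
Step 2: Sum ranks within each group.
R_1 = 17.5 (n_1 = 3)
R_2 = 19 (n_2 = 4)
R_3 = 41.5 (n_3 = 5)
Step 3: H = 12/(N(N+1)) * sum(R_i^2/n_i) - 3(N+1)
     = 12/(12*13) * (17.5^2/3 + 19^2/4 + 41.5^2/5) - 3*13
     = 0.076923 * 536.783 - 39
     = 2.291026.
Step 4: Ties present; correction factor C = 1 - 6/(12^3 - 12) = 0.996503. Corrected H = 2.291026 / 0.996503 = 2.299064.
Step 5: Under H0, H ~ chi^2(2); p-value = 0.316785.
Step 6: alpha = 0.1. fail to reject H0.

H = 2.2991, df = 2, p = 0.316785, fail to reject H0.


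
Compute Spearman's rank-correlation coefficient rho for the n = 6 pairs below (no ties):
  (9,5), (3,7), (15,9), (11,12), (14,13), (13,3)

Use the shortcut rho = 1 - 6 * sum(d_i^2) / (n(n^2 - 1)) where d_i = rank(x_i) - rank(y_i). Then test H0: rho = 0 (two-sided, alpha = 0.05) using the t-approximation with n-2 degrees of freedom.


Step 1: Rank x and y separately (midranks; no ties here).
rank(x): 9->2, 3->1, 15->6, 11->3, 14->5, 13->4
rank(y): 5->2, 7->3, 9->4, 12->5, 13->6, 3->1
Step 2: d_i = R_x(i) - R_y(i); compute d_i^2.
  (2-2)^2=0, (1-3)^2=4, (6-4)^2=4, (3-5)^2=4, (5-6)^2=1, (4-1)^2=9
sum(d^2) = 22.
Step 3: rho = 1 - 6*22 / (6*(6^2 - 1)) = 1 - 132/210 = 0.371429.
Step 4: Under H0, t = rho * sqrt((n-2)/(1-rho^2)) = 0.8001 ~ t(4).
Step 5: Two-sided p-value from the t-distribution with 4 df = 0.468478.
Step 6: alpha = 0.05. fail to reject H0.

rho = 0.3714, p = 0.468478, fail to reject H0 at alpha = 0.05.


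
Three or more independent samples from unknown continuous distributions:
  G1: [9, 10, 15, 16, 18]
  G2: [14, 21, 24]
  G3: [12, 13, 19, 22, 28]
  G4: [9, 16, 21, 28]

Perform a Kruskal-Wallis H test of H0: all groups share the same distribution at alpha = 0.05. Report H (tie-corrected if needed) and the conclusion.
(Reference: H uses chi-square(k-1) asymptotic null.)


Step 1: Combine all N = 17 observations and assign midranks.
sorted (value, group, rank): (9,G1,1.5), (9,G4,1.5), (10,G1,3), (12,G3,4), (13,G3,5), (14,G2,6), (15,G1,7), (16,G1,8.5), (16,G4,8.5), (18,G1,10), (19,G3,11), (21,G2,12.5), (21,G4,12.5), (22,G3,14), (24,G2,15), (28,G3,16.5), (28,G4,16.5)
Step 2: Sum ranks within each group.
R_1 = 30 (n_1 = 5)
R_2 = 33.5 (n_2 = 3)
R_3 = 50.5 (n_3 = 5)
R_4 = 39 (n_4 = 4)
Step 3: H = 12/(N(N+1)) * sum(R_i^2/n_i) - 3(N+1)
     = 12/(17*18) * (30^2/5 + 33.5^2/3 + 50.5^2/5 + 39^2/4) - 3*18
     = 0.039216 * 1444.38 - 54
     = 2.642484.
Step 4: Ties present; correction factor C = 1 - 24/(17^3 - 17) = 0.995098. Corrected H = 2.642484 / 0.995098 = 2.655501.
Step 5: Under H0, H ~ chi^2(3); p-value = 0.447843.
Step 6: alpha = 0.05. fail to reject H0.

H = 2.6555, df = 3, p = 0.447843, fail to reject H0.


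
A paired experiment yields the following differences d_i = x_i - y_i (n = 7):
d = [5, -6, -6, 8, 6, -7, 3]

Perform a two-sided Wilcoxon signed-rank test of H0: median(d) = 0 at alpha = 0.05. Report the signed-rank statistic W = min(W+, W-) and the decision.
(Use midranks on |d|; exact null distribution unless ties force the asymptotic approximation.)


Step 1: Drop any zero differences (none here) and take |d_i|.
|d| = [5, 6, 6, 8, 6, 7, 3]
Step 2: Midrank |d_i| (ties get averaged ranks).
ranks: |5|->2, |6|->4, |6|->4, |8|->7, |6|->4, |7|->6, |3|->1
Step 3: Attach original signs; sum ranks with positive sign and with negative sign.
W+ = 2 + 7 + 4 + 1 = 14
W- = 4 + 4 + 6 = 14
(Check: W+ + W- = 28 should equal n(n+1)/2 = 28.)
Step 4: Test statistic W = min(W+, W-) = 14.
Step 5: Ties in |d|, so use the tie-corrected normal approximation.
        E[W] = n(n+1)/4 = 7*8/4 = 14.
        Tie groups: |d|=6 (t=3); sum(t^3 - t) = 24.
        Var[W] = n(n+1)(2n+1)/24 - sum(t^3-t)/48 = 840/24 - 24/48 = 34.5.
        z = (W - E[W]) / sqrt(Var[W]) = (14 - 14) / 5.8737 = 0.0000.
        Two-sided p = 2*Phi(z) = 1.000000.
Step 6: alpha = 0.05. fail to reject H0.

W+ = 14, W- = 14, W = min = 14, p = 1.000000, fail to reject H0.


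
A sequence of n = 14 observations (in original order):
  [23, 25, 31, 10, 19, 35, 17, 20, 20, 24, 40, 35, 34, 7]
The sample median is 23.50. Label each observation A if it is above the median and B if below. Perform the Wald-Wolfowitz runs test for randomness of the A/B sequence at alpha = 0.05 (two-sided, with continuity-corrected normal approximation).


Step 1: Compute median = 23.50; label A = above, B = below.
Labels in order: BAABBABBBAAAAB  (n_A = 7, n_B = 7)
Step 2: Count runs R = 7.
Step 3: Under H0 (random ordering), E[R] = 2*n_A*n_B/(n_A+n_B) + 1 = 2*7*7/14 + 1 = 8.0000.
        Var[R] = 2*n_A*n_B*(2*n_A*n_B - n_A - n_B) / ((n_A+n_B)^2 * (n_A+n_B-1)) = 8232/2548 = 3.2308.
        SD[R] = 1.7974.
Step 4: Continuity-corrected z = (R + 0.5 - E[R]) / SD[R] = (7 + 0.5 - 8.0000) / 1.7974 = -0.2782.
Step 5: Two-sided p-value via normal approximation = 2*(1 - Phi(|z|)) = 0.780879.
Step 6: alpha = 0.05. fail to reject H0.

R = 7, z = -0.2782, p = 0.780879, fail to reject H0.


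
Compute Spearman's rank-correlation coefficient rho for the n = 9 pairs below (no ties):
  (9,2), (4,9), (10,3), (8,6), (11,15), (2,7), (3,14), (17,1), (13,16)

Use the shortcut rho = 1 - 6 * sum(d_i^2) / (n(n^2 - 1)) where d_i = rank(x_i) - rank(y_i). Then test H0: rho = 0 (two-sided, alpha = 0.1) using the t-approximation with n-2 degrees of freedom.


Step 1: Rank x and y separately (midranks; no ties here).
rank(x): 9->5, 4->3, 10->6, 8->4, 11->7, 2->1, 3->2, 17->9, 13->8
rank(y): 2->2, 9->6, 3->3, 6->4, 15->8, 7->5, 14->7, 1->1, 16->9
Step 2: d_i = R_x(i) - R_y(i); compute d_i^2.
  (5-2)^2=9, (3-6)^2=9, (6-3)^2=9, (4-4)^2=0, (7-8)^2=1, (1-5)^2=16, (2-7)^2=25, (9-1)^2=64, (8-9)^2=1
sum(d^2) = 134.
Step 3: rho = 1 - 6*134 / (9*(9^2 - 1)) = 1 - 804/720 = -0.116667.
Step 4: Under H0, t = rho * sqrt((n-2)/(1-rho^2)) = -0.3108 ~ t(7).
Step 5: Two-sided p-value from the t-distribution with 7 df = 0.765008.
Step 6: alpha = 0.1. fail to reject H0.

rho = -0.1167, p = 0.765008, fail to reject H0 at alpha = 0.1.


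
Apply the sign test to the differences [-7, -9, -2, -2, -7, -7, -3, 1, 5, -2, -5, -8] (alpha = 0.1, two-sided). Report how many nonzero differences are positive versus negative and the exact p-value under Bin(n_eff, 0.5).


Step 1: Discard zero differences. Original n = 12; n_eff = number of nonzero differences = 12.
Nonzero differences (with sign): -7, -9, -2, -2, -7, -7, -3, +1, +5, -2, -5, -8
Step 2: Count signs: positive = 2, negative = 10.
Step 3: Under H0: P(positive) = 0.5, so the number of positives S ~ Bin(12, 0.5).
Step 4: Two-sided exact p-value = sum of Bin(12,0.5) probabilities at or below the observed probability = 0.038574.
Step 5: alpha = 0.1. reject H0.

n_eff = 12, pos = 2, neg = 10, p = 0.038574, reject H0.


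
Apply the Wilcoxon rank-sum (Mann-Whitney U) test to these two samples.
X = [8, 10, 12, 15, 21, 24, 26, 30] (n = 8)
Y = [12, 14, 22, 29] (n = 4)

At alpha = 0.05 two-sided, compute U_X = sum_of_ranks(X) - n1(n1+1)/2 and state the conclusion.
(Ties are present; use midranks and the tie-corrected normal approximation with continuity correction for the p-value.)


Step 1: Combine and sort all 12 observations; assign midranks.
sorted (value, group): (8,X), (10,X), (12,X), (12,Y), (14,Y), (15,X), (21,X), (22,Y), (24,X), (26,X), (29,Y), (30,X)
ranks: 8->1, 10->2, 12->3.5, 12->3.5, 14->5, 15->6, 21->7, 22->8, 24->9, 26->10, 29->11, 30->12
Step 2: Rank sum for X: R1 = 1 + 2 + 3.5 + 6 + 7 + 9 + 10 + 12 = 50.5.
Step 3: U_X = R1 - n1(n1+1)/2 = 50.5 - 8*9/2 = 50.5 - 36 = 14.5.
       U_Y = n1*n2 - U_X = 32 - 14.5 = 17.5.
Step 4: Ties are present, so use the tie-corrected normal approximation (with continuity correction) for the p-value.
Step 5: p-value = 0.864901; compare to alpha = 0.05. fail to reject H0.

U_X = 14.5, p = 0.864901, fail to reject H0 at alpha = 0.05.


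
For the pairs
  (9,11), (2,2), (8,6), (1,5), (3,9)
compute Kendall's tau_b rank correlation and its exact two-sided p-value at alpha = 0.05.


Step 1: Enumerate the 10 unordered pairs (i,j) with i<j and classify each by sign(x_j-x_i) * sign(y_j-y_i).
  (1,2):dx=-7,dy=-9->C; (1,3):dx=-1,dy=-5->C; (1,4):dx=-8,dy=-6->C; (1,5):dx=-6,dy=-2->C
  (2,3):dx=+6,dy=+4->C; (2,4):dx=-1,dy=+3->D; (2,5):dx=+1,dy=+7->C; (3,4):dx=-7,dy=-1->C
  (3,5):dx=-5,dy=+3->D; (4,5):dx=+2,dy=+4->C
Step 2: C = 8, D = 2, total pairs = 10.
Step 3: tau = (C - D)/(n(n-1)/2) = (8 - 2)/10 = 0.600000.
Step 4: Exact two-sided p-value (enumerate n! = 120 permutations of y under H0): p = 0.233333.
Step 5: alpha = 0.05. fail to reject H0.

tau_b = 0.6000 (C=8, D=2), p = 0.233333, fail to reject H0.


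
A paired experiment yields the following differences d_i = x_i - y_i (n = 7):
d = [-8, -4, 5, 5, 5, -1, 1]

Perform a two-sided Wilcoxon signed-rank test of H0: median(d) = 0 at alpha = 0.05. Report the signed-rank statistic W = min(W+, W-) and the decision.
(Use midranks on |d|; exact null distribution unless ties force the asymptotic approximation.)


Step 1: Drop any zero differences (none here) and take |d_i|.
|d| = [8, 4, 5, 5, 5, 1, 1]
Step 2: Midrank |d_i| (ties get averaged ranks).
ranks: |8|->7, |4|->3, |5|->5, |5|->5, |5|->5, |1|->1.5, |1|->1.5
Step 3: Attach original signs; sum ranks with positive sign and with negative sign.
W+ = 5 + 5 + 5 + 1.5 = 16.5
W- = 7 + 3 + 1.5 = 11.5
(Check: W+ + W- = 28 should equal n(n+1)/2 = 28.)
Step 4: Test statistic W = min(W+, W-) = 11.5.
Step 5: Ties in |d|, so use the tie-corrected normal approximation.
        E[W] = n(n+1)/4 = 7*8/4 = 14.
        Tie groups: |d|=1 (t=2), |d|=5 (t=3); sum(t^3 - t) = 30.
        Var[W] = n(n+1)(2n+1)/24 - sum(t^3-t)/48 = 840/24 - 30/48 = 34.375.
        z = (W - E[W]) / sqrt(Var[W]) = (11.5 - 14) / 5.8630 = -0.4264.
        Two-sided p = 2*Phi(z) = 0.669815.
Step 6: alpha = 0.05. fail to reject H0.

W+ = 16.5, W- = 11.5, W = min = 11.5, p = 0.669815, fail to reject H0.
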